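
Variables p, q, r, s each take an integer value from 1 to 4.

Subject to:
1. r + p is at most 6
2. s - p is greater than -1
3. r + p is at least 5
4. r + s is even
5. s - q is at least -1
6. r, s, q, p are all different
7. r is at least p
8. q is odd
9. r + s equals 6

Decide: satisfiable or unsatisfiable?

Satisfiable

Try p = 1, q = 3, r = 4, s = 2.
Check constraint 1: r + p = 5; constraint 2: s - p = 1. The remaining constraints are straightforward to verify.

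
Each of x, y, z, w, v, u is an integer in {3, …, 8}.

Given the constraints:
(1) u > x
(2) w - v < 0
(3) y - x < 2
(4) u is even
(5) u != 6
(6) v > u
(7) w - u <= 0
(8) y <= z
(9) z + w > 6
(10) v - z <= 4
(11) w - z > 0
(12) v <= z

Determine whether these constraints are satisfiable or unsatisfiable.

Constraints 6, 7, 11, and 12 give u < v, v ≤ z, z < w, w ≤ u. Chaining: u < v ≤ z < w ≤ u, which forces u < u — impossible.

Unsatisfiable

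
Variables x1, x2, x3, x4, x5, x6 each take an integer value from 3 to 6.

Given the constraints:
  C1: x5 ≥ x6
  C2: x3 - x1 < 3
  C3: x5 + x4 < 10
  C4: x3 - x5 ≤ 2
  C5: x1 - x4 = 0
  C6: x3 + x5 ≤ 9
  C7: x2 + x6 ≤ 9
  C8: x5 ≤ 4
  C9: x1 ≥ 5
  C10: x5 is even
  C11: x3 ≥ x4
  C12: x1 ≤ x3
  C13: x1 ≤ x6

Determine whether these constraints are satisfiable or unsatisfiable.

Unsatisfiable

From constraints 9 and 13: x6 ≥ x1 and x1 ≥ 5, so x6 ≥ 5. From constraints 1 and 8: x6 ≤ x5 and x5 ≤ 4, so x6 ≤ 4. But 4 < 5, so no value of x6 works.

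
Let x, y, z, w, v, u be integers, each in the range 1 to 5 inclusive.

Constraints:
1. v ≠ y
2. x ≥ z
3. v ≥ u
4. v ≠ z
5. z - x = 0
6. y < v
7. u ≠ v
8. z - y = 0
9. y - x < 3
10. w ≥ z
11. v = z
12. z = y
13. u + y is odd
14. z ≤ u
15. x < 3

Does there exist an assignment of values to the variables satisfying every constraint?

Unsatisfiable

From constraints 11 and 12, v = z = y, so v = y. But constraint 1 says v ≠ y. Contradiction.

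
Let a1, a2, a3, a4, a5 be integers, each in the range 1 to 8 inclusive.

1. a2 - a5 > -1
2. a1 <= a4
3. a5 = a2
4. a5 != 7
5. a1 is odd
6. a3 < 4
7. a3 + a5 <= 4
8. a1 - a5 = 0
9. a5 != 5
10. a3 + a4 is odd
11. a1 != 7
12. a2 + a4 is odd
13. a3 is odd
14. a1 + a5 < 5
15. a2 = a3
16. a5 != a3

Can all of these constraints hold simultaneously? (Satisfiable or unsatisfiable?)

From constraints 3 and 15, a5 = a2 = a3, so a5 = a3. But constraint 16 says a5 ≠ a3. Contradiction.

Unsatisfiable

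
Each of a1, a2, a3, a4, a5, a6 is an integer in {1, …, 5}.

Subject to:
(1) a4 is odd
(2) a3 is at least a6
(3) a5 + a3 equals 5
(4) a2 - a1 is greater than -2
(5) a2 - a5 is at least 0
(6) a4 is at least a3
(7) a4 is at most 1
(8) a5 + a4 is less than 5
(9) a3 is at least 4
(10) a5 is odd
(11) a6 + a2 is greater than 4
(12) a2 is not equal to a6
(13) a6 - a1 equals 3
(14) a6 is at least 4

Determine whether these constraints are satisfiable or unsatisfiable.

From constraints 2 and 14: a3 ≥ a6 and a6 ≥ 4, so a3 ≥ 4. From constraints 6 and 7: a3 ≤ a4 and a4 ≤ 1, so a3 ≤ 1. But 1 < 4, so no value of a3 works.

Unsatisfiable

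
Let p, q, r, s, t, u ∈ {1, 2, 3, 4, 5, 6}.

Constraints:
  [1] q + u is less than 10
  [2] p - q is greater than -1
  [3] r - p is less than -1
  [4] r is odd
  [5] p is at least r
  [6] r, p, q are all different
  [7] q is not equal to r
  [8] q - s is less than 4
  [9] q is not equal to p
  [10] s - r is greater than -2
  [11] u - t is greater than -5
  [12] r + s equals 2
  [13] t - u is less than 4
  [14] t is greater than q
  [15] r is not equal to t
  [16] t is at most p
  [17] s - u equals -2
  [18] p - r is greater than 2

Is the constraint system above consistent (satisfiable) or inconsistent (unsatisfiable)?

Try p = 5, q = 4, r = 1, s = 1, t = 5, u = 3.
Check constraint 1: q + u = 7; constraint 2: p - q = 1; constraint 3: r - p = -4. The remaining constraints are straightforward to verify.

Satisfiable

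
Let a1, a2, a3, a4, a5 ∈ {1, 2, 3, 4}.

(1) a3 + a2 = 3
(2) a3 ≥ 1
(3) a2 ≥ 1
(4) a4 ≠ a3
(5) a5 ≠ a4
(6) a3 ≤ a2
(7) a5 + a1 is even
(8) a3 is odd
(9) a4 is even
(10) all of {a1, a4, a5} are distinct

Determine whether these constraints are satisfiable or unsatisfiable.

Satisfiable

Setting (a1, a2, a3, a4, a5) = (1, 2, 1, 4, 3) satisfies everything: constraint 1: a3 + a2 = 3; constraint 10: values 1, 4, 3 are distinct, and the others follow.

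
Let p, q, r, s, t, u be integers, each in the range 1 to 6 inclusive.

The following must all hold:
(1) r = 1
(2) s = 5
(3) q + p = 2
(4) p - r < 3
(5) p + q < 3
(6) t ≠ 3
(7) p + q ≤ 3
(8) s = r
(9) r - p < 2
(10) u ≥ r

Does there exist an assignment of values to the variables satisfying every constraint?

Unsatisfiable

Constraint 2 fixes s = 5 and constraint 1 fixes r = 1, but constraint 8 requires s = r. Since 5 ≠ 1, contradiction.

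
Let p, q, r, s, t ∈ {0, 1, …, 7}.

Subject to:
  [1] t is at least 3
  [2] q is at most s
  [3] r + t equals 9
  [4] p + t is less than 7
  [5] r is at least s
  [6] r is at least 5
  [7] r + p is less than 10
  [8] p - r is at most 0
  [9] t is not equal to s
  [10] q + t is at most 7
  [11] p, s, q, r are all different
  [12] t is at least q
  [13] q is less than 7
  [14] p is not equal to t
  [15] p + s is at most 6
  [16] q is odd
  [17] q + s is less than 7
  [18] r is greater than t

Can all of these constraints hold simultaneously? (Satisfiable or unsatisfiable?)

Try p = 2, q = 1, r = 5, s = 3, t = 4.
Check constraint 3: r + t = 9; constraint 4: p + t = 6; constraint 7: r + p = 7. The remaining constraints are straightforward to verify.

Satisfiable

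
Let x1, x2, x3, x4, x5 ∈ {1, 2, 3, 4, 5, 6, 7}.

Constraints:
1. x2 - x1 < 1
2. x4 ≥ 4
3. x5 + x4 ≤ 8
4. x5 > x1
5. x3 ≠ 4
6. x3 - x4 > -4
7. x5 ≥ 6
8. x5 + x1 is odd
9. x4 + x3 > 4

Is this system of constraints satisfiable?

From constraint 7: x5 ≥ 6. From constraint 2: x4 ≥ 4. Hence x5 + x4 ≥ 10. But constraint 3 requires x5 + x4 ≤ 8, and 8 < 10. Contradiction.

Unsatisfiable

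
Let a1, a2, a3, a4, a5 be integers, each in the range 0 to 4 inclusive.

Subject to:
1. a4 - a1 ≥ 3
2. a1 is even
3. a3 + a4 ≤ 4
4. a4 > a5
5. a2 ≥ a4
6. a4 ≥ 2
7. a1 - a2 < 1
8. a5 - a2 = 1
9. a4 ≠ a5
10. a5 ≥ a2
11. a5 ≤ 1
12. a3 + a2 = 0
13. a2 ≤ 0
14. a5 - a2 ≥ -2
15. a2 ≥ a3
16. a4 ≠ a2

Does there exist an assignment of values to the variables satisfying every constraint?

From constraints 5 and 6: a2 ≥ a4 and a4 ≥ 2, so a2 ≥ 2. From constraints 10 and 11: a2 ≤ a5 and a5 ≤ 1, so a2 ≤ 1. But 1 < 2, so no value of a2 works.

Unsatisfiable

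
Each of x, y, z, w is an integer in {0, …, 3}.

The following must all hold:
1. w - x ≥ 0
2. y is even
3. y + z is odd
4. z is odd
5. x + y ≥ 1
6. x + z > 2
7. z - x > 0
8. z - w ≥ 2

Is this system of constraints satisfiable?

Satisfiable

Take x = 1, y = 0, z = 3, w = 1. Then constraint 1: w - x = 0; constraint 5: x + y = 1, and every other listed constraint is also met.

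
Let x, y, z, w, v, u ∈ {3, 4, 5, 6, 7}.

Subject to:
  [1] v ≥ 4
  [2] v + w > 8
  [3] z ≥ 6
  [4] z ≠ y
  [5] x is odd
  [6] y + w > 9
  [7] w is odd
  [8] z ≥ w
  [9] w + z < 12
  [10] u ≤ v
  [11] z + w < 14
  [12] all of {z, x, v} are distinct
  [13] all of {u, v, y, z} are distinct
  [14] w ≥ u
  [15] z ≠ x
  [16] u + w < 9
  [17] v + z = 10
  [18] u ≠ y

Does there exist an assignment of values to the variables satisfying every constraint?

One satisfying assignment is x = 7, y = 5, z = 6, w = 5, v = 4, u = 3.
For the less obvious constraints — constraint 2: v + w = 9; constraint 6: y + w = 10 — and the others hold by inspection.

Satisfiable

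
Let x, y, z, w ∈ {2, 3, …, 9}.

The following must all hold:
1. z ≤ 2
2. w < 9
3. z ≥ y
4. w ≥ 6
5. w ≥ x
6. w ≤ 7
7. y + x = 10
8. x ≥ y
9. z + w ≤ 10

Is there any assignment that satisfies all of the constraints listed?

Unsatisfiable

From constraints 1 and 3: y ≤ z ≤ 2. From constraints 5 and 6: x ≤ w ≤ 7. Hence y + x ≤ 9. But constraint 7 requires y + x = 10, and 10 > 9. Contradiction.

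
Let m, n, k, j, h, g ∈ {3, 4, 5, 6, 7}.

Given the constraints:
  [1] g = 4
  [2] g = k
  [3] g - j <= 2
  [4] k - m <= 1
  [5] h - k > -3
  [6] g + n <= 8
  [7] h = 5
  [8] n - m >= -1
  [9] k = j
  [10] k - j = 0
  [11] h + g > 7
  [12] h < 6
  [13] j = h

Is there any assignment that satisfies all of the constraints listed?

Constraint 1 fixes g = 4 and constraint 7 fixes h = 5. Constraints 2, 9, and 13 give g = k = j = h, so g = h. But 4 ≠ 5 — contradiction.

Unsatisfiable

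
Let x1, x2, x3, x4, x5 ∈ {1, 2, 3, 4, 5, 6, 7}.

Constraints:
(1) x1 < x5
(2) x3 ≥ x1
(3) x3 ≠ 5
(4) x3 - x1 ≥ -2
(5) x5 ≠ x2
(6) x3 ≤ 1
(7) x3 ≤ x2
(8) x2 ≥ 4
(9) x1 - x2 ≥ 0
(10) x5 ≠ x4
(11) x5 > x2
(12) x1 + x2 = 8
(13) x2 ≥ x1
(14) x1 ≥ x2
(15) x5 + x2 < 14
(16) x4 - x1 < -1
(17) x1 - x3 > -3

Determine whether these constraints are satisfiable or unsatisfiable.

Unsatisfiable

From constraints 8 and 14: x1 ≥ x2 and x2 ≥ 4, so x1 ≥ 4. From constraints 2 and 6: x1 ≤ x3 and x3 ≤ 1, so x1 ≤ 1. But 1 < 4, so no value of x1 works.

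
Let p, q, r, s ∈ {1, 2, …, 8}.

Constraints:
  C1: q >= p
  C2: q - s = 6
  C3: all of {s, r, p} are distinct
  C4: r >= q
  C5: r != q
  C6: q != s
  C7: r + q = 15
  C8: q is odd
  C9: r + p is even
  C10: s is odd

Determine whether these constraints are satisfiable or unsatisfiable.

Satisfiable

Take p = 6, q = 7, r = 8, s = 1. Then constraint 2: q - s = 6; constraint 3: values 1, 8, 6 are distinct; constraint 7: r + q = 15, and every other listed constraint is also met.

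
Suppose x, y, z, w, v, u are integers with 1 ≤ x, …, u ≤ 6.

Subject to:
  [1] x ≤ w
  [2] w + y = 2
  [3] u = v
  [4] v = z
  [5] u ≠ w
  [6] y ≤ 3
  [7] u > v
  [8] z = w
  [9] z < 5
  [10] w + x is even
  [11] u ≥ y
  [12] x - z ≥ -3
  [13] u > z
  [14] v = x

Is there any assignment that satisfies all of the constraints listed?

From constraints 3, 4, and 8, u = v = z = w, so u = w. But constraint 5 says u ≠ w. Contradiction.

Unsatisfiable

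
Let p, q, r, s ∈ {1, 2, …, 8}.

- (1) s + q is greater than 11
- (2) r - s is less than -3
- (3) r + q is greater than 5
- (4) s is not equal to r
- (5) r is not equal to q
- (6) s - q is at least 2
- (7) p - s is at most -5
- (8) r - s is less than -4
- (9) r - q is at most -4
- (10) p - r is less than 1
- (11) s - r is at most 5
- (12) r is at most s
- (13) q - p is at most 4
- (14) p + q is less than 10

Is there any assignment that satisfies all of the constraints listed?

Constraints 6, 9, and 11 give q − r ≥ 4, r − s ≥ -5, s − q ≥ 2.
Adding all 3 inequalities: the left sides telescope to 0, and the right sides sum to 4 + (-5) + 2 = 1. So 0 ≥ 1, which is false.

Unsatisfiable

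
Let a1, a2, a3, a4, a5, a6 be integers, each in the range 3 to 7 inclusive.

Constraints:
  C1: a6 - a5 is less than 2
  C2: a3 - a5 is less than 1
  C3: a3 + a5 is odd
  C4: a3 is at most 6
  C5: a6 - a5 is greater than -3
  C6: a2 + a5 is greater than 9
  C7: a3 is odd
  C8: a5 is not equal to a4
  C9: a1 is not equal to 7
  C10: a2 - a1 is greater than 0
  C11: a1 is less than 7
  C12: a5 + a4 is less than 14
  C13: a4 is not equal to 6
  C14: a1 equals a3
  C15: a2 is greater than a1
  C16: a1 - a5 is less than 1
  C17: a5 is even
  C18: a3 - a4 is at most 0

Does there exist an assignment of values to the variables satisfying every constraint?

One satisfying assignment is a1 = 5, a2 = 6, a3 = 5, a4 = 7, a5 = 6, a6 = 5.
For the less obvious constraints — constraint 1: a6 - a5 = -1; constraint 2: a3 - a5 = -1; constraint 5: a6 - a5 = -1 — and the others hold by inspection.

Satisfiable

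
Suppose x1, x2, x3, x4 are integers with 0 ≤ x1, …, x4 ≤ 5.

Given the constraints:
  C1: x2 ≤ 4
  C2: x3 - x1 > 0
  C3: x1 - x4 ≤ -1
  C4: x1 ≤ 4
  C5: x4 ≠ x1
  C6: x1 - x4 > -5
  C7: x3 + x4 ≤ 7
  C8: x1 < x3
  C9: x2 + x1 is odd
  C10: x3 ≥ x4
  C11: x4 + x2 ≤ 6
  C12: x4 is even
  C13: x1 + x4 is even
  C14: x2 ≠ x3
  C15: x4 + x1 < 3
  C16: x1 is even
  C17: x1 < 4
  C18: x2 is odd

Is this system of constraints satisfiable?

Take x1 = 0, x2 = 3, x3 = 2, x4 = 2. Then constraint 2: x3 - x1 = 2; constraint 3: x1 - x4 = -2; constraint 6: x1 - x4 = -2, and every other listed constraint is also met.

Satisfiable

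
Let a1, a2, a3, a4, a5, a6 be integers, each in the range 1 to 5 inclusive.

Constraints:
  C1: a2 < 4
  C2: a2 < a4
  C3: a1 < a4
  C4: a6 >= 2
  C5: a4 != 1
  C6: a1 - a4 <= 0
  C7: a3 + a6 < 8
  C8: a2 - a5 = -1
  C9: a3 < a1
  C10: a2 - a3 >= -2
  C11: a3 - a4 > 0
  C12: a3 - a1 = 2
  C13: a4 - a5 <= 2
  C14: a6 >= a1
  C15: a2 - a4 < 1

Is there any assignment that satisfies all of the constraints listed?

Unsatisfiable

Constraints 3, 9, and 11 give a1 < a4, a4 < a3, a3 < a1. Chaining: a1 < a4 < a3 < a1, which forces a1 < a1 — impossible.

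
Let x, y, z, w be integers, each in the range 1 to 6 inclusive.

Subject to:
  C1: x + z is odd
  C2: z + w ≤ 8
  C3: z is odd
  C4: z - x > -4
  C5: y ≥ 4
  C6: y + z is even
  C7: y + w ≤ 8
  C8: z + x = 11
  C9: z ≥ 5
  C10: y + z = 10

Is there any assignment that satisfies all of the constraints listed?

Try x = 6, y = 5, z = 5, w = 2.
Check constraint 2: z + w = 7; constraint 4: z - x = -1. The remaining constraints are straightforward to verify.

Satisfiable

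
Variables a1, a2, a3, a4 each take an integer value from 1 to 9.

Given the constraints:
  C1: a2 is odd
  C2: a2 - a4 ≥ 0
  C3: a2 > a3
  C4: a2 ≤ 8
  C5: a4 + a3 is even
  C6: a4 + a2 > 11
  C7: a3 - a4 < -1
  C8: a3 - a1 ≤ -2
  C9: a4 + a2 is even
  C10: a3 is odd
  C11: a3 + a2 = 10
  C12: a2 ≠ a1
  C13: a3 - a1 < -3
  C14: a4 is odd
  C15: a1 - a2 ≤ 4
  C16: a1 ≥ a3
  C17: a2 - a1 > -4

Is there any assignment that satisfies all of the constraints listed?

Satisfiable

One satisfying assignment is a1 = 8, a2 = 7, a3 = 3, a4 = 7.
For the less obvious constraints — constraint 2: a2 - a4 = 0; constraint 6: a4 + a2 = 14; constraint 7: a3 - a4 = -4 — and the others hold by inspection.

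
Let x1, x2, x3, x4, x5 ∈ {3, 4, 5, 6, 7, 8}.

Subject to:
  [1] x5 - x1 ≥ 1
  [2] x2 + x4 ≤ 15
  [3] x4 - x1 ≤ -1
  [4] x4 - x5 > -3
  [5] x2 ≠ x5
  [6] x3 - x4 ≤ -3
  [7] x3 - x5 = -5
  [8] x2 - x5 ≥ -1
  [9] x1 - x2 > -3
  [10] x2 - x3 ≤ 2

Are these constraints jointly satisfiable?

Constraints 1, 3, 6, 8, and 10 give x3 − x2 ≥ -2, x2 − x5 ≥ -1, x5 − x1 ≥ 1, x1 − x4 ≥ 1, x4 − x3 ≥ 3.
Adding all 5 inequalities: the left sides telescope to 0, and the right sides sum to (-2) + (-1) + 1 + 1 + 3 = 2. So 0 ≥ 2, which is false.

Unsatisfiable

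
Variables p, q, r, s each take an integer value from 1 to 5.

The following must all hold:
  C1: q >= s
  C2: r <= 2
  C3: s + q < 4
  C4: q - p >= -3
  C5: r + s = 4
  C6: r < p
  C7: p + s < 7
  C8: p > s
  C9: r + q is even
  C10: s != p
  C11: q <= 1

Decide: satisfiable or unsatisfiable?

From constraint 2: r ≤ 2. From constraints 1 and 11: s ≤ q ≤ 1. Hence r + s ≤ 3. But constraint 5 requires r + s = 4, and 4 > 3. Contradiction.

Unsatisfiable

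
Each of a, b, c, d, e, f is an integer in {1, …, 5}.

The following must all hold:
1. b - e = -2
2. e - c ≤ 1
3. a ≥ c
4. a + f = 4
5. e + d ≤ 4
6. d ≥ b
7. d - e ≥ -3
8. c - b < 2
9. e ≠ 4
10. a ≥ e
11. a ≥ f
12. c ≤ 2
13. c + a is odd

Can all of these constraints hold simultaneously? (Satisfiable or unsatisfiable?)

Try a = 3, b = 1, c = 2, d = 1, e = 3, f = 1.
Check constraint 1: b - e = -2; constraint 2: e - c = 1; constraint 4: a + f = 4. The remaining constraints are straightforward to verify.

Satisfiable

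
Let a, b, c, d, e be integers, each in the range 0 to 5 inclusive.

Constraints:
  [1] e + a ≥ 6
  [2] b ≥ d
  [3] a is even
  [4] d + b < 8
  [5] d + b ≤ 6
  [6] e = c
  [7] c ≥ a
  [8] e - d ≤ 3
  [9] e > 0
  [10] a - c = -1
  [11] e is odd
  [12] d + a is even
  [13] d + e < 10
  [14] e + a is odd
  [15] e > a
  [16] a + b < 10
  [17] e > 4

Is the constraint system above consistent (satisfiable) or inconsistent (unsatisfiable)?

Satisfiable

Setting (a, b, c, d, e) = (4, 4, 5, 2, 5) satisfies everything: constraint 1: e + a = 9; constraint 4: d + b = 6, and the others follow.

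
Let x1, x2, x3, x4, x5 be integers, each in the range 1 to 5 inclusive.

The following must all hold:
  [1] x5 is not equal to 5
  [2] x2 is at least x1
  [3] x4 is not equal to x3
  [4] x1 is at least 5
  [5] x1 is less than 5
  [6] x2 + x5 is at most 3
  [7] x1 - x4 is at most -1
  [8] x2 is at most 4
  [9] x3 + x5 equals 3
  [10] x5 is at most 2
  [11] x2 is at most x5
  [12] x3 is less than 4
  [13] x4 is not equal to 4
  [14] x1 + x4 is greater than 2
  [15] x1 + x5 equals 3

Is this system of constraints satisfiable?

From constraints 2 and 4: x2 ≥ x1 and x1 ≥ 5, so x2 ≥ 5. From constraint 8: x2 ≤ 4. But 4 < 5, so no value of x2 works.

Unsatisfiable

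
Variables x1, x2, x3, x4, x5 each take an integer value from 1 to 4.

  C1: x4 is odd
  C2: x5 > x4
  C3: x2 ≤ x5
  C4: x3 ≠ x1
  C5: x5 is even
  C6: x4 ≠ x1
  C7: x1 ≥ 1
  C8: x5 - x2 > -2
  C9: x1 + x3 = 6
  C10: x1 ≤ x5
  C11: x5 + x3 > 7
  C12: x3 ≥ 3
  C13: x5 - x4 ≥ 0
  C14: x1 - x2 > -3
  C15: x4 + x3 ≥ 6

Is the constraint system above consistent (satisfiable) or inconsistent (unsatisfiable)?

Satisfiable

One satisfying assignment is x1 = 2, x2 = 4, x3 = 4, x4 = 3, x5 = 4.
For the less obvious constraints — constraint 8: x5 - x2 = 0; constraint 9: x1 + x3 = 6; constraint 11: x5 + x3 = 8 — and the others hold by inspection.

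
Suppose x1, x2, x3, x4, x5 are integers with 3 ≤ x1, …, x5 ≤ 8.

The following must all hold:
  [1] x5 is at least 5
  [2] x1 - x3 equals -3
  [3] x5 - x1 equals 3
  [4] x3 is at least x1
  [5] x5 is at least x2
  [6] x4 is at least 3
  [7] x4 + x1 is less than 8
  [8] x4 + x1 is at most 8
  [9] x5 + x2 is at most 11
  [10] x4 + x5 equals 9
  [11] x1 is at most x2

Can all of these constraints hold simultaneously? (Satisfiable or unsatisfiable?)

One satisfying assignment is x1 = 3, x2 = 4, x3 = 6, x4 = 3, x5 = 6.
For the less obvious constraints — constraint 2: x1 - x3 = -3; constraint 3: x5 - x1 = 3 — and the others hold by inspection.

Satisfiable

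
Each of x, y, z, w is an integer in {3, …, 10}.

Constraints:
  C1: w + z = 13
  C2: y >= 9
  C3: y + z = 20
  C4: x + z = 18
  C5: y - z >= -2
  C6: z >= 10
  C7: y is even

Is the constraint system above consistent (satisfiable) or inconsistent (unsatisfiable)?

The assignment x = 8, y = 10, z = 10, w = 3 works:
  constraint 1 holds since w + z = 13.
  constraint 3 holds since y + z = 20.
The rest check out directly.

Satisfiable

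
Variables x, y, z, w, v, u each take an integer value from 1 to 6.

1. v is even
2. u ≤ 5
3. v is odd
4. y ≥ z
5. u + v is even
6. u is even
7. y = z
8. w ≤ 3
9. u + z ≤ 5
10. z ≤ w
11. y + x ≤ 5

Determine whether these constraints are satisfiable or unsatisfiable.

Constraint 6 makes u even and constraint 3 makes v odd, so u + v must be odd. Constraint 5 says u + v is even — contradiction.

Unsatisfiable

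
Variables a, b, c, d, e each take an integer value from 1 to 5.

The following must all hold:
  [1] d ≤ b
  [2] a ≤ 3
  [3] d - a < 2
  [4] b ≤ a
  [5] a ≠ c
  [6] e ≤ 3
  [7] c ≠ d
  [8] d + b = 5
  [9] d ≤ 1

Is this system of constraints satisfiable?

From constraint 9: d ≤ 1. From constraints 2 and 4: b ≤ a ≤ 3. Hence d + b ≤ 4. But constraint 8 requires d + b = 5, and 5 > 4. Contradiction.

Unsatisfiable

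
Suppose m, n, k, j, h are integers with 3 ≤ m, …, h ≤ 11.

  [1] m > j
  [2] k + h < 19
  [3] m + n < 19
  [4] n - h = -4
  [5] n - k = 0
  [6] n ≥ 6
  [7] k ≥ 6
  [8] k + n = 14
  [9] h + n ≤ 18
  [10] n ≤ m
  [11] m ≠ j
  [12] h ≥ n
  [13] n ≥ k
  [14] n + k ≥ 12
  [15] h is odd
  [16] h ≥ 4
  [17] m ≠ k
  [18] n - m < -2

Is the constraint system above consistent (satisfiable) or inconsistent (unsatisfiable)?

Try m = 11, n = 7, k = 7, j = 4, h = 11.
Check constraint 2: k + h = 18; constraint 3: m + n = 18. The remaining constraints are straightforward to verify.

Satisfiable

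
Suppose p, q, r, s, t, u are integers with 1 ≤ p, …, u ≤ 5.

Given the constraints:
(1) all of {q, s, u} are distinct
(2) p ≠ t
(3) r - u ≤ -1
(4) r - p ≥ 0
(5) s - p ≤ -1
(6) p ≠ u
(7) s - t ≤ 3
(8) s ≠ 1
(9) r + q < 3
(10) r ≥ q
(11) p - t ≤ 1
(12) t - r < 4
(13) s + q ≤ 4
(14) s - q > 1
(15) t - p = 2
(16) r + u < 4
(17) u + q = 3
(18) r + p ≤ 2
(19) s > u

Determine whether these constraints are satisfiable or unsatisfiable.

Constraints 3, 4, 5, and 19 give u < s, s < p, p ≤ r, r < u. Chaining: u < s < p ≤ r < u, which forces u < u — impossible.

Unsatisfiable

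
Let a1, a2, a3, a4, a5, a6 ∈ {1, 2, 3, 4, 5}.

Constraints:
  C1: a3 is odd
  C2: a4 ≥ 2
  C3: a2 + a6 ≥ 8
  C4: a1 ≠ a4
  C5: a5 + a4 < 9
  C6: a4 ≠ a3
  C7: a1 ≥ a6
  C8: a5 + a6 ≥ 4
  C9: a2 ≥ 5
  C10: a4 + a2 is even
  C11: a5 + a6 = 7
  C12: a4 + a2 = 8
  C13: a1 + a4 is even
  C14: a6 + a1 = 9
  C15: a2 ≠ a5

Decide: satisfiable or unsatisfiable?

One satisfying assignment is a1 = 5, a2 = 5, a3 = 5, a4 = 3, a5 = 3, a6 = 4.
For the less obvious constraints — constraint 3: a2 + a6 = 9; constraint 5: a5 + a4 = 6 — and the others hold by inspection.

Satisfiable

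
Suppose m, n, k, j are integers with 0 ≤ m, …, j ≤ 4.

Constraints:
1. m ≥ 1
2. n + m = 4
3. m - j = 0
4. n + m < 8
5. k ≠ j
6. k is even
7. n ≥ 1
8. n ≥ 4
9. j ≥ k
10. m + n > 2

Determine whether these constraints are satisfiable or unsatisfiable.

Unsatisfiable

From constraint 8: n ≥ 4. From constraint 1: m ≥ 1. Hence n + m ≥ 5. But constraint 2 requires n + m = 4, and 4 < 5. Contradiction.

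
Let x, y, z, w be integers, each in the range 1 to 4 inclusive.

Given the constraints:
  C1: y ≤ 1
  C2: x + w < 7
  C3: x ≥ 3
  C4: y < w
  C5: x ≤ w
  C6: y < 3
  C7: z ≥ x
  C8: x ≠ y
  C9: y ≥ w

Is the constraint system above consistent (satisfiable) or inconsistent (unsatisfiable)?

Unsatisfiable

From constraints 3 and 5: w ≥ x and x ≥ 3, so w ≥ 3. From constraints 1 and 9: w ≤ y and y ≤ 1, so w ≤ 1. But 1 < 3, so no value of w works.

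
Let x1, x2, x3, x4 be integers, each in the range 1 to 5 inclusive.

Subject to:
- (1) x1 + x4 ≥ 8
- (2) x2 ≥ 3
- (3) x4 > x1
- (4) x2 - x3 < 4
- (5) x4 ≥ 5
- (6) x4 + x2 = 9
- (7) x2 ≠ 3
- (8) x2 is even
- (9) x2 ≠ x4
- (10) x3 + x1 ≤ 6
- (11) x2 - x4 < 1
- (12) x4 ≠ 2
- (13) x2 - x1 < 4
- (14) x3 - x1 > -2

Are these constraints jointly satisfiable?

One satisfying assignment is x1 = 3, x2 = 4, x3 = 3, x4 = 5.
For the less obvious constraints — constraint 1: x1 + x4 = 8; constraint 4: x2 - x3 = 1 — and the others hold by inspection.

Satisfiable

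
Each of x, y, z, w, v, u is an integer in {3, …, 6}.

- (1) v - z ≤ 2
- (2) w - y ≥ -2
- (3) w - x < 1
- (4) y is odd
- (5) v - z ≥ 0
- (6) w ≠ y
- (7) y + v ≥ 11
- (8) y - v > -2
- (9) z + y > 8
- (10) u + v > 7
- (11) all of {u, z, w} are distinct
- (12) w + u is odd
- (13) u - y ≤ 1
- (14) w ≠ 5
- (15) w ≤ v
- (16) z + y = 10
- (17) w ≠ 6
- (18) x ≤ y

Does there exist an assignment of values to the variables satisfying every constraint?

One satisfying assignment is x = 4, y = 5, z = 5, w = 4, v = 6, u = 3.
For the less obvious constraints — constraint 1: v - z = 1; constraint 2: w - y = -1 — and the others hold by inspection.

Satisfiable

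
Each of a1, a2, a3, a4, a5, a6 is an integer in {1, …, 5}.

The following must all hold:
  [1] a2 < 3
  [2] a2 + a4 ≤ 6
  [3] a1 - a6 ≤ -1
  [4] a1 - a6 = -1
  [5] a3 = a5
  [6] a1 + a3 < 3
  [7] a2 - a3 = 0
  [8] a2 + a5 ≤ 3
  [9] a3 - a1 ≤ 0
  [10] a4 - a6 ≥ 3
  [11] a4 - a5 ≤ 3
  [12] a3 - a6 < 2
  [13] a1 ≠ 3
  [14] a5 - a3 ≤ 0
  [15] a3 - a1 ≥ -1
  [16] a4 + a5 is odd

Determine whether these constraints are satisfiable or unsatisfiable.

Constraints 3, 9, 10, 11, and 14 give a6 − a1 ≥ 1, a1 − a3 ≥ 0, a3 − a5 ≥ 0, a5 − a4 ≥ -3, a4 − a6 ≥ 3.
Adding all 5 inequalities: the left sides telescope to 0, and the right sides sum to 1 + 0 + 0 + (-3) + 3 = 1. So 0 ≥ 1, which is false.

Unsatisfiable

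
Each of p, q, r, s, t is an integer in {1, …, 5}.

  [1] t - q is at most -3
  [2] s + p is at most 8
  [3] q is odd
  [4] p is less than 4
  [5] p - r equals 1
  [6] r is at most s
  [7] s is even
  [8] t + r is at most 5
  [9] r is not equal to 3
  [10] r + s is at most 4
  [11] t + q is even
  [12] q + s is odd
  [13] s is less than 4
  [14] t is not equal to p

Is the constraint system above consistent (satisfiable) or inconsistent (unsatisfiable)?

Satisfiable

Take p = 3, q = 5, r = 2, s = 2, t = 1. Then constraint 1: t - q = -4; constraint 2: s + p = 5, and every other listed constraint is also met.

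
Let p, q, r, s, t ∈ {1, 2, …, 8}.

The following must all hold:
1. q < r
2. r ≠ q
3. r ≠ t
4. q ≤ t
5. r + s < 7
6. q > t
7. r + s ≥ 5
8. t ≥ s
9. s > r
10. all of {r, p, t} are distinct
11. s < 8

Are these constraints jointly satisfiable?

Constraints 1, 6, 8, and 9 give s ≤ t, t < q, q < r, r < s. Chaining: s ≤ t < q < r < s, which forces s < s — impossible.

Unsatisfiable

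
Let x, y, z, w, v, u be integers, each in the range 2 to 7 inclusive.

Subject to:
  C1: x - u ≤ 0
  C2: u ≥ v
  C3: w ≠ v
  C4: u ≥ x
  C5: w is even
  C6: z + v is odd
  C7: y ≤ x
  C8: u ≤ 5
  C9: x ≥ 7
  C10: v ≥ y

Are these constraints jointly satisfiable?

From constraint 9: x ≥ 7. From constraints 4 and 8: x ≤ u and u ≤ 5, so x ≤ 5. But 5 < 7, so no value of x works.

Unsatisfiable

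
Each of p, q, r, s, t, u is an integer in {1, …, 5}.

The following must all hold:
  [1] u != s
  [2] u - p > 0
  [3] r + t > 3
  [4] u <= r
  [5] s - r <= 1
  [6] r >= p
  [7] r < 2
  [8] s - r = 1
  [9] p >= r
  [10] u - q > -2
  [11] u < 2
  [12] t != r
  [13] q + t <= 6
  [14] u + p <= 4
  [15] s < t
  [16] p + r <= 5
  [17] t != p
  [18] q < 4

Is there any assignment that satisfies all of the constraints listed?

Constraints 2, 4, and 9 give r ≤ p, p < u, u ≤ r. Chaining: r ≤ p < u ≤ r, which forces r < r — impossible.

Unsatisfiable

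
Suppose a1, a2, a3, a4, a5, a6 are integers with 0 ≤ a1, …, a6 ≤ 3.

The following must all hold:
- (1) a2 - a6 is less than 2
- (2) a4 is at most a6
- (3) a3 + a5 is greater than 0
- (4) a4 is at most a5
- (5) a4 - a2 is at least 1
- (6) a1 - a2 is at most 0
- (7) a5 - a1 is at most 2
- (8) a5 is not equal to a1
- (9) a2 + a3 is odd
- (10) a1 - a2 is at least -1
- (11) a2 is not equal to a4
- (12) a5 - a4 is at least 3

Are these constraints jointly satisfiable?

Constraints 5, 6, 7, and 12 give a4 − a2 ≥ 1, a2 − a1 ≥ 0, a1 − a5 ≥ -2, a5 − a4 ≥ 3.
Adding all 4 inequalities: the left sides telescope to 0, and the right sides sum to 1 + 0 + (-2) + 3 = 2. So 0 ≥ 2, which is false.

Unsatisfiable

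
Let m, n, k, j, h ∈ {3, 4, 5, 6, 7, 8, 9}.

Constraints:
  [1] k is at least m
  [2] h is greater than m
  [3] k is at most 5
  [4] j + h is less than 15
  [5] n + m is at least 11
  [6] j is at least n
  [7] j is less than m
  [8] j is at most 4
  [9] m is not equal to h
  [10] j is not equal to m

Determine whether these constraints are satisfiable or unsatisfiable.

Unsatisfiable

From constraints 6 and 8: n ≤ j ≤ 4. From constraints 1 and 3: m ≤ k ≤ 5. Hence n + m ≤ 9. But constraint 5 requires n + m ≥ 11, and 11 > 9. Contradiction.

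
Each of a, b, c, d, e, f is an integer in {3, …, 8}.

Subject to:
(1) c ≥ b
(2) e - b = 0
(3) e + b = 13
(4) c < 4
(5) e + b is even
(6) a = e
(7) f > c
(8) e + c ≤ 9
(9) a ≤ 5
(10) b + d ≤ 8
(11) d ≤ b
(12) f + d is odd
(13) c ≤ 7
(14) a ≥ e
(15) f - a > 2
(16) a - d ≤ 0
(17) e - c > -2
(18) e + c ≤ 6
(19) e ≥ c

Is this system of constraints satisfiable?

From constraints 9 and 14: e ≤ a ≤ 5. From constraints 1 and 13: b ≤ c ≤ 7. Hence e + b ≤ 12. But constraint 3 requires e + b = 13, and 13 > 12. Contradiction.

Unsatisfiable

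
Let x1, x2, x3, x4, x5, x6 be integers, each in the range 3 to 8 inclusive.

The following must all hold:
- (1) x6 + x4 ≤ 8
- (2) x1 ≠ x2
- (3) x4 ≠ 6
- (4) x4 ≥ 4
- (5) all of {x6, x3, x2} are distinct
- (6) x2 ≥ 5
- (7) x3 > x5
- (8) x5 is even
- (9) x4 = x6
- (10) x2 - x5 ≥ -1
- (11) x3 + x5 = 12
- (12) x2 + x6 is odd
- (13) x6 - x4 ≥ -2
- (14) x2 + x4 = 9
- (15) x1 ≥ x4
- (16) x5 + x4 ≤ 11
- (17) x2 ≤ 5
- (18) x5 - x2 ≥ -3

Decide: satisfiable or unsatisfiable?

Satisfiable

One satisfying assignment is x1 = 4, x2 = 5, x3 = 8, x4 = 4, x5 = 4, x6 = 4.
For the less obvious constraints — constraint 1: x6 + x4 = 8; constraint 10: x2 - x5 = 1 — and the others hold by inspection.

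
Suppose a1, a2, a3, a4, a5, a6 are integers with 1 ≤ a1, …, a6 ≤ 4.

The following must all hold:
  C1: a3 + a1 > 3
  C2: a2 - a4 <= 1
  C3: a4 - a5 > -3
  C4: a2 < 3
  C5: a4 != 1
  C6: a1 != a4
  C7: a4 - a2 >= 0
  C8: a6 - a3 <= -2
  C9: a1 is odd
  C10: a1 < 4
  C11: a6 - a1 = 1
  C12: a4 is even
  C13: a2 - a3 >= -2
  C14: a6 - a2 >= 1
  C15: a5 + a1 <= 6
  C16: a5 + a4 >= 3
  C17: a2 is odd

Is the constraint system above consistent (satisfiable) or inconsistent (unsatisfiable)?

Constraints 8, 13, and 14 give a2 − a3 ≥ -2, a3 − a6 ≥ 2, a6 − a2 ≥ 1.
Adding all 3 inequalities: the left sides telescope to 0, and the right sides sum to (-2) + 2 + 1 = 1. So 0 ≥ 1, which is false.

Unsatisfiable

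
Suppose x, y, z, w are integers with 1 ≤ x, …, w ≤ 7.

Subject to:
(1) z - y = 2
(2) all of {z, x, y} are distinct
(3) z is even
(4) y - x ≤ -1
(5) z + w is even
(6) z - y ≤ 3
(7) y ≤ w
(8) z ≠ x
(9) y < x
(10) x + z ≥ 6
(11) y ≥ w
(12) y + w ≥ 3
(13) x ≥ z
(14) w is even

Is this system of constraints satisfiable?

Satisfiable

The assignment x = 5, y = 2, z = 4, w = 2 works:
  constraint 1 holds since z - y = 2.
  constraint 4 holds since y - x = -3.
The rest check out directly.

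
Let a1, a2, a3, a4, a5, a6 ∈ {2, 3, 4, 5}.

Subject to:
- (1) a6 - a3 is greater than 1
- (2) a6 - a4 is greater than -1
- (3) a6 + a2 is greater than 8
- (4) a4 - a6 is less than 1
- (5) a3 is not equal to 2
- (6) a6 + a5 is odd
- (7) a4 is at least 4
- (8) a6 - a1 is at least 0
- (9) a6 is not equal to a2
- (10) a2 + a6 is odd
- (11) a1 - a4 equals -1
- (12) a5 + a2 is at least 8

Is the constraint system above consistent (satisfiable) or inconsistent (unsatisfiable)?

Satisfiable

The assignment a1 = 3, a2 = 4, a3 = 3, a4 = 4, a5 = 4, a6 = 5 works:
  constraint 1 holds since a6 - a3 = 2.
  constraint 2 holds since a6 - a4 = 1.
The rest check out directly.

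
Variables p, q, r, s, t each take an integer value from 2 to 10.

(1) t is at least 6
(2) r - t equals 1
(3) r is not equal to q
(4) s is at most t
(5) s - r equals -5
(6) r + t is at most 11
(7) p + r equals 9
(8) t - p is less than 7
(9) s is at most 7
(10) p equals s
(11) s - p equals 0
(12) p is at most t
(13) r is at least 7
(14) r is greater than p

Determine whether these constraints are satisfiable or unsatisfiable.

Unsatisfiable

From constraint 13: r ≥ 7. From constraint 1: t ≥ 6. Hence r + t ≥ 13. But constraint 6 requires r + t ≤ 11, and 11 < 13. Contradiction.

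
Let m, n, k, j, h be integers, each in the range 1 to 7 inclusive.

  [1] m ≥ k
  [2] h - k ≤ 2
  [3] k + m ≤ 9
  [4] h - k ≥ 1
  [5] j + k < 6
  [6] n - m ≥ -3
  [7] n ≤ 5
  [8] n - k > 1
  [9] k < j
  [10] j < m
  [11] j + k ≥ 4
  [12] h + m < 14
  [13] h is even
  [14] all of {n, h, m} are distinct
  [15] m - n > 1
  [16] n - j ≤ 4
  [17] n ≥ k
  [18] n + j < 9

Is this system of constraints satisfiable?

One satisfying assignment is m = 7, n = 5, k = 2, j = 3, h = 4.
For the less obvious constraints — constraint 2: h - k = 2; constraint 3: k + m = 9; constraint 4: h - k = 2 — and the others hold by inspection.

Satisfiable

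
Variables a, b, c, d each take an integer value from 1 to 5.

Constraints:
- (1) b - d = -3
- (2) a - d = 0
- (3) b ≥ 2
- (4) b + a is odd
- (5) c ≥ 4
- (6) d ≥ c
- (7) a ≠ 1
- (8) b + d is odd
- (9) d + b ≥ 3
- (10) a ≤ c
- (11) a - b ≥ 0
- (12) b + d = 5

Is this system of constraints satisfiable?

From constraint 3: b ≥ 2. From constraints 5 and 6: d ≥ c ≥ 4. Hence b + d ≥ 6. But constraint 12 requires b + d = 5, and 5 < 6. Contradiction.

Unsatisfiable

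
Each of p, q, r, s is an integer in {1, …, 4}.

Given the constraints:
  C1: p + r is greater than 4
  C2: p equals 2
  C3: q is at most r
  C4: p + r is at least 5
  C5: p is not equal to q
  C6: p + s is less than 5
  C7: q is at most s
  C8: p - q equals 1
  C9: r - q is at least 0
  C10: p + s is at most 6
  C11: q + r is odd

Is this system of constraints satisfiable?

Setting (p, q, r, s) = (2, 1, 4, 1) satisfies everything: constraint 1: p + r = 6; constraint 4: p + r = 6, and the others follow.

Satisfiable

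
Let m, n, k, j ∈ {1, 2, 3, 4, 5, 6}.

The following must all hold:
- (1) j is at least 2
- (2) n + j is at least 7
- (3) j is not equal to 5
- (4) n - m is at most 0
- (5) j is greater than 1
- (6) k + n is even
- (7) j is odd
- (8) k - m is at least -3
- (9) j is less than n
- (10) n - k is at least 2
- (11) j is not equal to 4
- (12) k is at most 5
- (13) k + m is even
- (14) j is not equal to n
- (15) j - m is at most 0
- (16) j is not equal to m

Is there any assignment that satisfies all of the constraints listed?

Setting (m, n, k, j) = (6, 6, 4, 3) satisfies everything: constraint 2: n + j = 9; constraint 4: n - m = 0; constraint 8: k - m = -2, and the others follow.

Satisfiable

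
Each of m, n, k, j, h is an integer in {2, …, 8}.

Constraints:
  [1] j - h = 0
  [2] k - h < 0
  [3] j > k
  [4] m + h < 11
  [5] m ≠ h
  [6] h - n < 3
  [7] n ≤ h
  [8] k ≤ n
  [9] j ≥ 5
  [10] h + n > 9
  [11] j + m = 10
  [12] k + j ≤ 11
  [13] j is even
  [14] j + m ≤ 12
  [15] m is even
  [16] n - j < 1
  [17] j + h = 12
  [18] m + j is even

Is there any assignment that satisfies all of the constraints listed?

Take m = 4, n = 5, k = 4, j = 6, h = 6. Then constraint 1: j - h = 0; constraint 2: k - h = -2, and every other listed constraint is also met.

Satisfiable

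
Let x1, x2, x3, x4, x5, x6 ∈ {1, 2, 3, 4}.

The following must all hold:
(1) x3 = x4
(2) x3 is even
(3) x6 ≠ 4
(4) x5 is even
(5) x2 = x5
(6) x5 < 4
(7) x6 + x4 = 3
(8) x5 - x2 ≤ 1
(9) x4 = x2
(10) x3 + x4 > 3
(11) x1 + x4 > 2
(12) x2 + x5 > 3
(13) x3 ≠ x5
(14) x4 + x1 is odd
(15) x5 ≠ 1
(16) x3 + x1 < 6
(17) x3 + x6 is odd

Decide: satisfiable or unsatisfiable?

From constraints 1, 5, and 9, x3 = x4 = x2 = x5, so x3 = x5. But constraint 13 says x3 ≠ x5. Contradiction.

Unsatisfiable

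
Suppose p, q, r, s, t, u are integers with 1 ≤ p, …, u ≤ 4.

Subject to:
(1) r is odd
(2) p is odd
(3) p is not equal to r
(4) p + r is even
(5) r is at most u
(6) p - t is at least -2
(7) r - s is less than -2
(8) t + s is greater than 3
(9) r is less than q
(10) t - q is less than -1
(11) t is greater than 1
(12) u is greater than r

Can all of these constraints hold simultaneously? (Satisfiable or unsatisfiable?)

The assignment p = 3, q = 4, r = 1, s = 4, t = 2, u = 2 works:
  constraint 6 holds since p - t = 1.
  constraint 7 holds since r - s = -3.
The rest check out directly.

Satisfiable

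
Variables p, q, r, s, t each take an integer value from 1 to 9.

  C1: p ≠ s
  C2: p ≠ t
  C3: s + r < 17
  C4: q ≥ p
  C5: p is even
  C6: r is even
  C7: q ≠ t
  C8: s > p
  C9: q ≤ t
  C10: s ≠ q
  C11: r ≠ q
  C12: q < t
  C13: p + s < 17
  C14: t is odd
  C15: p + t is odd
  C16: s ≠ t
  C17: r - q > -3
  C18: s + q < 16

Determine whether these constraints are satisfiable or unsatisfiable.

Satisfiable

One satisfying assignment is p = 6, q = 7, r = 6, s = 8, t = 9.
For the less obvious constraints — constraint 3: s + r = 14; constraint 13: p + s = 14 — and the others hold by inspection.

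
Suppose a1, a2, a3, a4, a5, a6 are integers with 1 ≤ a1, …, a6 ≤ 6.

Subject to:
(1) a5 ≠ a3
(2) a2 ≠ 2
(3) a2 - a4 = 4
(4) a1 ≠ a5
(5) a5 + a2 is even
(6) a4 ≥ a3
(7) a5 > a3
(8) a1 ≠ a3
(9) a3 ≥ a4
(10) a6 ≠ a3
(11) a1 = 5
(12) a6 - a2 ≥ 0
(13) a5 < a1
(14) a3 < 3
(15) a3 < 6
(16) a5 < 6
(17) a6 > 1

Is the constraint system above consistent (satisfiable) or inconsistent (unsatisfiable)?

Satisfiable

One satisfying assignment is a1 = 5, a2 = 5, a3 = 1, a4 = 1, a5 = 3, a6 = 5.
For the less obvious constraints — constraint 3: a2 - a4 = 4; constraint 5: a5 + a2 = 8 is even; constraint 12: a6 - a2 = 0 — and the others hold by inspection.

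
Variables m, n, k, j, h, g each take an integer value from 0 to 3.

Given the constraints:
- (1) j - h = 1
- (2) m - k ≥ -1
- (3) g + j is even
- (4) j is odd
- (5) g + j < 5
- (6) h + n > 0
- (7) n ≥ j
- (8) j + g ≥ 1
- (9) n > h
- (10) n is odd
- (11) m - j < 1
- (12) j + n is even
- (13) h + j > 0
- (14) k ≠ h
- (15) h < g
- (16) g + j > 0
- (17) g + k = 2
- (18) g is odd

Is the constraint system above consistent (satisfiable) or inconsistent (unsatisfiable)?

Satisfiable

Take m = 0, n = 1, k = 1, j = 1, h = 0, g = 1. Then constraint 1: j - h = 1; constraint 2: m - k = -1, and every other listed constraint is also met.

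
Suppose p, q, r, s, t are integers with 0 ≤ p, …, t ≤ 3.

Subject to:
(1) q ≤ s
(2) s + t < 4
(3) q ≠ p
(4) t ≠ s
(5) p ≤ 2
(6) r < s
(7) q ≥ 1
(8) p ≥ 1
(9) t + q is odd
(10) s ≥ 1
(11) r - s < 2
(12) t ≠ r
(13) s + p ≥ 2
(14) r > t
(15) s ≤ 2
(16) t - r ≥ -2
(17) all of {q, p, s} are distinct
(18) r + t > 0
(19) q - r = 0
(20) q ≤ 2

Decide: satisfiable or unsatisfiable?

Constraints 5, 7, 8, 10, 15, and 20 confine each of q, p, s to the 2 values {1, 2}.
Constraint 17 requires all 3 of them to be distinct, but only 2 values are available — impossible by the pigeonhole principle.

Unsatisfiable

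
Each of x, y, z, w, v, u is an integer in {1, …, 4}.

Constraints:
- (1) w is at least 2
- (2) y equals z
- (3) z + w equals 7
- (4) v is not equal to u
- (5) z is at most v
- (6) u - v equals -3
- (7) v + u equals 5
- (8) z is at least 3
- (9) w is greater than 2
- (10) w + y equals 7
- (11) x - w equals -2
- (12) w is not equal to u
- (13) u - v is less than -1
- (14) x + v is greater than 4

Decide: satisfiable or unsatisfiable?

The assignment x = 1, y = 4, z = 4, w = 3, v = 4, u = 1 works:
  constraint 3 holds since z + w = 7.
  constraint 6 holds since u - v = -3.
  constraint 7 holds since v + u = 5.
The rest check out directly.

Satisfiable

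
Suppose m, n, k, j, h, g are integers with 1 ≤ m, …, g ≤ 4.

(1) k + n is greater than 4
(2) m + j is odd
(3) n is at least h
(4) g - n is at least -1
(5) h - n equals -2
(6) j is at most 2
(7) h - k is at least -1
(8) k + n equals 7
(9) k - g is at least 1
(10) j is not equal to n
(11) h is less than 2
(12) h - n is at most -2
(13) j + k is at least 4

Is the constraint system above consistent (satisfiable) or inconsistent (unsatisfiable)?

Constraints 4, 7, 9, and 12 give n − h ≥ 2, h − k ≥ -1, k − g ≥ 1, g − n ≥ -1.
Adding all 4 inequalities: the left sides telescope to 0, and the right sides sum to 2 + (-1) + 1 + (-1) = 1. So 0 ≥ 1, which is false.

Unsatisfiable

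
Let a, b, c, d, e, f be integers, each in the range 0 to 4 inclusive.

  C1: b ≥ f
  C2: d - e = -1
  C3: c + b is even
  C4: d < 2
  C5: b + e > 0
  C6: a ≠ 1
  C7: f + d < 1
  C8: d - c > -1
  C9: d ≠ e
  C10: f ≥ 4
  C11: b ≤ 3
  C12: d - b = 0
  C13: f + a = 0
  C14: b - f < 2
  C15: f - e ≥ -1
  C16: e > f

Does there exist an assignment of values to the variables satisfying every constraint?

From constraint 10: f ≥ 4. From constraints 1 and 11: f ≤ b and b ≤ 3, so f ≤ 3. But 3 < 4, so no value of f works.

Unsatisfiable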